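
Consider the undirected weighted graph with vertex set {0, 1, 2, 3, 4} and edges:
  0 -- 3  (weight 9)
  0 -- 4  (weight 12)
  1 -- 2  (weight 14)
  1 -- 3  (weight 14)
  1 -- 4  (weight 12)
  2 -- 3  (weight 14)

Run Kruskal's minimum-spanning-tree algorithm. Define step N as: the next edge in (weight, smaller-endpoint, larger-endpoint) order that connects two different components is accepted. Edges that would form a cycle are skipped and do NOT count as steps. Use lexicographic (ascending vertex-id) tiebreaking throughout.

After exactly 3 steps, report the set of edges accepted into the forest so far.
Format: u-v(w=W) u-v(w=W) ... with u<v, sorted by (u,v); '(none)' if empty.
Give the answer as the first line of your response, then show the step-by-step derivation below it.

0-3(w=9) 0-4(w=12) 1-4(w=12)

step 1: add edge 0-3 (w=9); MST = {0-3(w=9)}
step 2: add edge 0-4 (w=12); MST = {0-3(w=9) 0-4(w=12)}
step 3: add edge 1-4 (w=12); MST = {0-3(w=9) 0-4(w=12) 1-4(w=12)}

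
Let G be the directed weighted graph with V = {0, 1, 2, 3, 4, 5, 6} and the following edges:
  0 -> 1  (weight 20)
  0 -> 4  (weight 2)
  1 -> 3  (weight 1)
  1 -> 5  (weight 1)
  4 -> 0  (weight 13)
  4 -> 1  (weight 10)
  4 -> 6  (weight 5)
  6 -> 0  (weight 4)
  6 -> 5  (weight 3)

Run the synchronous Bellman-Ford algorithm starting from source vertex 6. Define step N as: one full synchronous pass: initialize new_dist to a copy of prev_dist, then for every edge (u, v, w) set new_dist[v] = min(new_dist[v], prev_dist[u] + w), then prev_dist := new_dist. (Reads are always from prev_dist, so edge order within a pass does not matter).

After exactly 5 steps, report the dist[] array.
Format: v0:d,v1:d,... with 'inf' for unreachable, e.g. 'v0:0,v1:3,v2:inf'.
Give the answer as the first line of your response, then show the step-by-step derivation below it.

v0:4,v1:16,v2:inf,v3:17,v4:6,v5:3,v6:0

step 1: dist = v0:4,v1:inf,v2:inf,v3:inf,v4:inf,v5:3,v6:0
step 2: dist = v0:4,v1:24,v2:inf,v3:inf,v4:6,v5:3,v6:0
step 3: dist = v0:4,v1:16,v2:inf,v3:25,v4:6,v5:3,v6:0
step 4: dist = v0:4,v1:16,v2:inf,v3:17,v4:6,v5:3,v6:0
step 5: dist = v0:4,v1:16,v2:inf,v3:17,v4:6,v5:3,v6:0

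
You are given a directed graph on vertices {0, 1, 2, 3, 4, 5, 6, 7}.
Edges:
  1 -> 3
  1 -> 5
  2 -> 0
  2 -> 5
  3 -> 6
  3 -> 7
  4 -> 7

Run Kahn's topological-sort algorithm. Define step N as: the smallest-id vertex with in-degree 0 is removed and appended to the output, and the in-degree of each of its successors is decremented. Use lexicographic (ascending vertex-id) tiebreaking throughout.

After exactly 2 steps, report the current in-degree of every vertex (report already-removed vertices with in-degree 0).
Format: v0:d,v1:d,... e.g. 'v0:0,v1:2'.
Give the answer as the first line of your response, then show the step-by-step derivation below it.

v0:0,v1:0,v2:0,v3:0,v4:0,v5:0,v6:1,v7:2

step 1: output 1; order=[1]; indeg=(1,0,0,0,0,1,1,2)
step 2: output 2; order=[1,2]; indeg=(0,0,0,0,0,0,1,2)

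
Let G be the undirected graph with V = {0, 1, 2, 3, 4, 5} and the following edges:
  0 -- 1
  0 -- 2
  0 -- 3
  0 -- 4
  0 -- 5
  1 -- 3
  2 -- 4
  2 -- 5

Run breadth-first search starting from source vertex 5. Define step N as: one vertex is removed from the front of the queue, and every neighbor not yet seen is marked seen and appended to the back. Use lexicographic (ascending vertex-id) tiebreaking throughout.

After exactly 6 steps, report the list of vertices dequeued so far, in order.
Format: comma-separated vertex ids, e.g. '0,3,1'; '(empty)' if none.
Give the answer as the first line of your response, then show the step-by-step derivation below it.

5,0,2,1,3,4

step 1: dequeue 5; queue=[0,2]; order=5
step 2: dequeue 0; queue=[2,1,3,4]; order=5,0
step 3: dequeue 2; queue=[1,3,4]; order=5,0,2
step 4: dequeue 1; queue=[3,4]; order=5,0,2,1
step 5: dequeue 3; queue=[4]; order=5,0,2,1,3
step 6: dequeue 4; queue=[(empty)]; order=5,0,2,1,3,4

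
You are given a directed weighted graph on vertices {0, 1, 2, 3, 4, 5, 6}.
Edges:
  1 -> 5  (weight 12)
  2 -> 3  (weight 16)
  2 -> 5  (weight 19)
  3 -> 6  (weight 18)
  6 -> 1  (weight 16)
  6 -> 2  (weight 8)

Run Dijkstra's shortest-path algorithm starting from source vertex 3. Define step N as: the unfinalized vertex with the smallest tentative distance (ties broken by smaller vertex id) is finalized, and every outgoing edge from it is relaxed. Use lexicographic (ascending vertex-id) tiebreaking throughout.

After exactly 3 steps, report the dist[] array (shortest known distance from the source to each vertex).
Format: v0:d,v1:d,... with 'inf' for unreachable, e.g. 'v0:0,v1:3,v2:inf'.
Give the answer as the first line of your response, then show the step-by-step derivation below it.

v0:inf,v1:34,v2:26,v3:0,v4:inf,v5:45,v6:18

step 1: dist = v0:inf,v1:inf,v2:inf,v3:0,v4:inf,v5:inf,v6:18
step 2: dist = v0:inf,v1:34,v2:26,v3:0,v4:inf,v5:inf,v6:18
step 3: dist = v0:inf,v1:34,v2:26,v3:0,v4:inf,v5:45,v6:18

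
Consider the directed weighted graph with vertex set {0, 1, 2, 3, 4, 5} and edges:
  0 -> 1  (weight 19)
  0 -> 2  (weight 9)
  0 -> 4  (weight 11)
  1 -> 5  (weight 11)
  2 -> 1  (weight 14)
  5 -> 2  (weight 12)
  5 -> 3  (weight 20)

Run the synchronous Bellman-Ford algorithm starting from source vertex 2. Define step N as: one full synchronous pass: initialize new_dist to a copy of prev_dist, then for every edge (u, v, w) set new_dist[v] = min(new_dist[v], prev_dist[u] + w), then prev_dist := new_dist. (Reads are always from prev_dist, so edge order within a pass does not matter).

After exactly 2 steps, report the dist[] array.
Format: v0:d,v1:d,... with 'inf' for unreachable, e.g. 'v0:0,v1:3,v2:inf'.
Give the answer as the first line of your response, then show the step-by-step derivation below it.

v0:inf,v1:14,v2:0,v3:inf,v4:inf,v5:25

step 1: dist = v0:inf,v1:14,v2:0,v3:inf,v4:inf,v5:inf
step 2: dist = v0:inf,v1:14,v2:0,v3:inf,v4:inf,v5:25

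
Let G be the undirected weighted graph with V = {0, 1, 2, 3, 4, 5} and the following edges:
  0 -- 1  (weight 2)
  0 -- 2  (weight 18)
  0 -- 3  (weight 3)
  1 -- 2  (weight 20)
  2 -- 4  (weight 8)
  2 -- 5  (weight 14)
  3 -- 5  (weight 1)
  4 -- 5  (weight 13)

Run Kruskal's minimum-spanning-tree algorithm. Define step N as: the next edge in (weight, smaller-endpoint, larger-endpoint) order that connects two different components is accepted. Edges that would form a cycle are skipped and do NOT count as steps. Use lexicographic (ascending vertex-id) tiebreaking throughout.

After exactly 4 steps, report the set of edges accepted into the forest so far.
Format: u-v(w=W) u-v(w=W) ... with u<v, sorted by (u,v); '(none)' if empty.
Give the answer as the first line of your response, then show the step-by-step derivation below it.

0-1(w=2) 0-3(w=3) 2-4(w=8) 3-5(w=1)

step 1: add edge 3-5 (w=1); MST = {3-5(w=1)}
step 2: add edge 0-1 (w=2); MST = {0-1(w=2) 3-5(w=1)}
step 3: add edge 0-3 (w=3); MST = {0-1(w=2) 0-3(w=3) 3-5(w=1)}
step 4: add edge 2-4 (w=8); MST = {0-1(w=2) 0-3(w=3) 2-4(w=8) 3-5(w=1)}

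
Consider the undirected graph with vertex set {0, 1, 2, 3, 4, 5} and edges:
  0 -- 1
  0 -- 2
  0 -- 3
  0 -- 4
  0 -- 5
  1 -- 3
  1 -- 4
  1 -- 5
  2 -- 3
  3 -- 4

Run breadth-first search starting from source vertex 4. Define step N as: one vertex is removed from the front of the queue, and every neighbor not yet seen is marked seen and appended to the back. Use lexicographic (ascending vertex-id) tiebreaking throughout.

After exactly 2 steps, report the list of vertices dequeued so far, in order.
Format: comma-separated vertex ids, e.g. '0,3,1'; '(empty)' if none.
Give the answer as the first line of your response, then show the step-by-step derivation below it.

4,0

step 1: dequeue 4; queue=[0,1,3]; order=4
step 2: dequeue 0; queue=[1,3,2,5]; order=4,0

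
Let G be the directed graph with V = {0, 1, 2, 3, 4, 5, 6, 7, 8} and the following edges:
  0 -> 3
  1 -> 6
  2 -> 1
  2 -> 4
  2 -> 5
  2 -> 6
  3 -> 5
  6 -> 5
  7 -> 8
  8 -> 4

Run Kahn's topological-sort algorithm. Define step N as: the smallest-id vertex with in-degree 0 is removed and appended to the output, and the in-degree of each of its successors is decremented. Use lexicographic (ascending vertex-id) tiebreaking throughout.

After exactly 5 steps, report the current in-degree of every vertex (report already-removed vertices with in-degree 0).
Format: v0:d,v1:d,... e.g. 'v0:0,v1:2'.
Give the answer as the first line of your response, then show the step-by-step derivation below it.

v0:0,v1:0,v2:0,v3:0,v4:1,v5:0,v6:0,v7:0,v8:1

step 1: output 0; order=[0]; indeg=(0,1,0,0,2,3,2,0,1)
step 2: output 2; order=[0,2]; indeg=(0,0,0,0,1,2,1,0,1)
step 3: output 1; order=[0,2,1]; indeg=(0,0,0,0,1,2,0,0,1)
step 4: output 3; order=[0,2,1,3]; indeg=(0,0,0,0,1,1,0,0,1)
step 5: output 6; order=[0,2,1,3,6]; indeg=(0,0,0,0,1,0,0,0,1)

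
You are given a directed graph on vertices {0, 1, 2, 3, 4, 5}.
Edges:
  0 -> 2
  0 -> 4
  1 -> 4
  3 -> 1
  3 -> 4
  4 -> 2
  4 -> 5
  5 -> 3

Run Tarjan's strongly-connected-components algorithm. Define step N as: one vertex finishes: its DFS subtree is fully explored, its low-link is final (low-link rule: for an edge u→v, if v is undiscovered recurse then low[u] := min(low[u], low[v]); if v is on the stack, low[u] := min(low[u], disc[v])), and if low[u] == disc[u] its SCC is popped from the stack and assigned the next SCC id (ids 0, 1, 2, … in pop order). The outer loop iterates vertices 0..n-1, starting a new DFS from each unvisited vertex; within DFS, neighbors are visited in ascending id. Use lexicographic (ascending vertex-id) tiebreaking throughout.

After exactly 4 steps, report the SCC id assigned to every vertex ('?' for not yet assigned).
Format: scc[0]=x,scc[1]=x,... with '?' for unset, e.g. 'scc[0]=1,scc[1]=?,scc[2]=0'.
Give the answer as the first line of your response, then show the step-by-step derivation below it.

scc[0]=?,scc[1]=?,scc[2]=0,scc[3]=?,scc[4]=?,scc[5]=?

step 1: low=(low[0]=0,low[1]=?,low[2]=1,low[3]=?,low[4]=?,low[5]=?); scc=(scc[0]=?,scc[1]=?,scc[2]=0,scc[3]=?,scc[4]=?,scc[5]=?)
step 2: low=(low[0]=0,low[1]=2,low[2]=1,low[3]=4,low[4]=2,low[5]=3); scc=(scc[0]=?,scc[1]=?,scc[2]=0,scc[3]=?,scc[4]=?,scc[5]=?)
step 3: low=(low[0]=0,low[1]=2,low[2]=1,low[3]=2,low[4]=2,low[5]=3); scc=(scc[0]=?,scc[1]=?,scc[2]=0,scc[3]=?,scc[4]=?,scc[5]=?)
step 4: low=(low[0]=0,low[1]=2,low[2]=1,low[3]=2,low[4]=2,low[5]=2); scc=(scc[0]=?,scc[1]=?,scc[2]=0,scc[3]=?,scc[4]=?,scc[5]=?)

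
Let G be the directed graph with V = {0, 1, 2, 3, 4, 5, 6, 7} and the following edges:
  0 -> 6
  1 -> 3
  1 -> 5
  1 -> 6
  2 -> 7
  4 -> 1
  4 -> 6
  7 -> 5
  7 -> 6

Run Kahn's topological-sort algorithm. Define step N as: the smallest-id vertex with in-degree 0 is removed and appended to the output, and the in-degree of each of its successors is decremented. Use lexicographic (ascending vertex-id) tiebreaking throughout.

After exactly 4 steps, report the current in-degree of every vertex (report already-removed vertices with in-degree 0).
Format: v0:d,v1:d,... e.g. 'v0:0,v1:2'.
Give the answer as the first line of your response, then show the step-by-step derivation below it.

v0:0,v1:0,v2:0,v3:0,v4:0,v5:1,v6:1,v7:0

step 1: output 0; order=[0]; indeg=(0,1,0,1,0,2,3,1)
step 2: output 2; order=[0,2]; indeg=(0,1,0,1,0,2,3,0)
step 3: output 4; order=[0,2,4]; indeg=(0,0,0,1,0,2,2,0)
step 4: output 1; order=[0,2,4,1]; indeg=(0,0,0,0,0,1,1,0)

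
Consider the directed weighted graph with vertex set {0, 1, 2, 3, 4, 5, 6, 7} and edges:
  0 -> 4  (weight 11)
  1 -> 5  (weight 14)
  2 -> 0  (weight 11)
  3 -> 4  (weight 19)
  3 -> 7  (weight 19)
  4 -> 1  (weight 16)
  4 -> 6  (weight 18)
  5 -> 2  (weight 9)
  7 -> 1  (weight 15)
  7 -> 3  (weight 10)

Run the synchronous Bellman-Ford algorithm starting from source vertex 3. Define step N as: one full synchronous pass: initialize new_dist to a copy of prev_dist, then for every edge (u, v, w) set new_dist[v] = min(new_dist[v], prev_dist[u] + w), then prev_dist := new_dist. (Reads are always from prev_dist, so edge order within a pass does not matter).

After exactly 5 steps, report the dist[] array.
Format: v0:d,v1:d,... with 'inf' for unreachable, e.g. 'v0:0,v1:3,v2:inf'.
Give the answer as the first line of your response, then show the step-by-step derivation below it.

v0:68,v1:34,v2:57,v3:0,v4:19,v5:48,v6:37,v7:19

step 1: dist = v0:inf,v1:inf,v2:inf,v3:0,v4:19,v5:inf,v6:inf,v7:19
step 2: dist = v0:inf,v1:34,v2:inf,v3:0,v4:19,v5:inf,v6:37,v7:19
step 3: dist = v0:inf,v1:34,v2:inf,v3:0,v4:19,v5:48,v6:37,v7:19
step 4: dist = v0:inf,v1:34,v2:57,v3:0,v4:19,v5:48,v6:37,v7:19
step 5: dist = v0:68,v1:34,v2:57,v3:0,v4:19,v5:48,v6:37,v7:19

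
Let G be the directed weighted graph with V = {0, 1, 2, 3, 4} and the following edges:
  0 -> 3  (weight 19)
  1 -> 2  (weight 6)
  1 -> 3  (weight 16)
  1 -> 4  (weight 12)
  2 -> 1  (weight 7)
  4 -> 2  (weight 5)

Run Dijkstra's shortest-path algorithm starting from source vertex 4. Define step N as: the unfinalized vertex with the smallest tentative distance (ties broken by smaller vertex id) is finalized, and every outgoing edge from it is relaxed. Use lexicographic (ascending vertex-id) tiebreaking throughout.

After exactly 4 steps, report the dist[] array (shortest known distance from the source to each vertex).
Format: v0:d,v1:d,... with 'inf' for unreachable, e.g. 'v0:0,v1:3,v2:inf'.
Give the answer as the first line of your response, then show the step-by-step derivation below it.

v0:inf,v1:12,v2:5,v3:28,v4:0

step 1: dist = v0:inf,v1:inf,v2:5,v3:inf,v4:0
step 2: dist = v0:inf,v1:12,v2:5,v3:inf,v4:0
step 3: dist = v0:inf,v1:12,v2:5,v3:28,v4:0
step 4: dist = v0:inf,v1:12,v2:5,v3:28,v4:0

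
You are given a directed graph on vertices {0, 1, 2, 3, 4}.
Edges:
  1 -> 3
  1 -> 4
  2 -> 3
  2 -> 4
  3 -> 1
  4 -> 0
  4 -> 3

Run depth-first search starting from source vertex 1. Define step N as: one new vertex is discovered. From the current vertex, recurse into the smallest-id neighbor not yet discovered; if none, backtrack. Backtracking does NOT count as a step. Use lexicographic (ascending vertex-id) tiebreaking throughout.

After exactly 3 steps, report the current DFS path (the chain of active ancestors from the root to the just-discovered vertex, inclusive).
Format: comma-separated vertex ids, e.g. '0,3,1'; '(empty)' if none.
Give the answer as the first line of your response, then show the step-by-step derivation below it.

1,4

step 1: discover 1; path=1; order=1
step 2: discover 3; path=1>3; order=1,3
step 3: discover 4; path=1>4; order=1,3,4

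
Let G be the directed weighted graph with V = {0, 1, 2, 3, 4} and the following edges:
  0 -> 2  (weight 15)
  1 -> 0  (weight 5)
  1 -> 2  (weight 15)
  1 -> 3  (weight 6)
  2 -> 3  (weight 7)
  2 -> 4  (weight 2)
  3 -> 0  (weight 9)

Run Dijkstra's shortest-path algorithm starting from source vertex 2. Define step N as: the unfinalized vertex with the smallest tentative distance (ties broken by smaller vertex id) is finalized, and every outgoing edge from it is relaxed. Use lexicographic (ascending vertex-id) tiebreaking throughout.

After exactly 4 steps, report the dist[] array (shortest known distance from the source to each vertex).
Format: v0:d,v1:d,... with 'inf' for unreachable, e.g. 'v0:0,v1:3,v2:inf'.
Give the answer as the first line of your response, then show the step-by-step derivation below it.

v0:16,v1:inf,v2:0,v3:7,v4:2

step 1: dist = v0:inf,v1:inf,v2:0,v3:7,v4:2
step 2: dist = v0:inf,v1:inf,v2:0,v3:7,v4:2
step 3: dist = v0:16,v1:inf,v2:0,v3:7,v4:2
step 4: dist = v0:16,v1:inf,v2:0,v3:7,v4:2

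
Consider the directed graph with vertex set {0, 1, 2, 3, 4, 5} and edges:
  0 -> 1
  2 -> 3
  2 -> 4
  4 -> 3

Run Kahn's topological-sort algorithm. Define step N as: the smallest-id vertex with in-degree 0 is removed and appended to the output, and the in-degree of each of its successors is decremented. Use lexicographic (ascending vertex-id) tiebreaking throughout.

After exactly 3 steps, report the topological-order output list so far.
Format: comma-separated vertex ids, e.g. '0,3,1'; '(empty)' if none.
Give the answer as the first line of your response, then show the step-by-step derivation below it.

0,1,2

step 1: output 0; order=[0]; indeg=(0,0,0,2,1,0)
step 2: output 1; order=[0,1]; indeg=(0,0,0,2,1,0)
step 3: output 2; order=[0,1,2]; indeg=(0,0,0,1,0,0)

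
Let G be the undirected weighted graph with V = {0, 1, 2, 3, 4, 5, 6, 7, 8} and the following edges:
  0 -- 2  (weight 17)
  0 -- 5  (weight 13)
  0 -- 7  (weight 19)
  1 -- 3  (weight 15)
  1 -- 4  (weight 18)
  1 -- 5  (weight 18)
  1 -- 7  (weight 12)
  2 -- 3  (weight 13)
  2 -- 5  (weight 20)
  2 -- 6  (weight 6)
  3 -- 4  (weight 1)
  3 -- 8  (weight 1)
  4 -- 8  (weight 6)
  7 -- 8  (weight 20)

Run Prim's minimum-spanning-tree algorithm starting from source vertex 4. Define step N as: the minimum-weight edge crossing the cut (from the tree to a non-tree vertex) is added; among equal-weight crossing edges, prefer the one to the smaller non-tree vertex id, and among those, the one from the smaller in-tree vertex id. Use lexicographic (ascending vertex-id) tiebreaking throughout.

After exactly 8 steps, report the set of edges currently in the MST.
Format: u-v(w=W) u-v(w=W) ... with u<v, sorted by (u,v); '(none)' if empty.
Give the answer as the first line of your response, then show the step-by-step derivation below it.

0-2(w=17) 0-5(w=13) 1-3(w=15) 1-7(w=12) 2-3(w=13) 2-6(w=6) 3-4(w=1) 3-8(w=1)

step 1: add edge 3-4 (w=1); MST = {3-4(w=1)}
step 2: add edge 3-8 (w=1); MST = {3-4(w=1) 3-8(w=1)}
step 3: add edge 2-3 (w=13); MST = {2-3(w=13) 3-4(w=1) 3-8(w=1)}
step 4: add edge 2-6 (w=6); MST = {2-3(w=13) 2-6(w=6) 3-4(w=1) 3-8(w=1)}
step 5: add edge 1-3 (w=15); MST = {1-3(w=15) 2-3(w=13) 2-6(w=6) 3-4(w=1) 3-8(w=1)}
step 6: add edge 1-7 (w=12); MST = {1-3(w=15) 1-7(w=12) 2-3(w=13) 2-6(w=6) 3-4(w=1) 3-8(w=1)}
step 7: add edge 0-2 (w=17); MST = {0-2(w=17) 1-3(w=15) 1-7(w=12) 2-3(w=13) 2-6(w=6) 3-4(w=1) 3-8(w=1)}
step 8: add edge 0-5 (w=13); MST = {0-2(w=17) 0-5(w=13) 1-3(w=15) 1-7(w=12) 2-3(w=13) 2-6(w=6) 3-4(w=1) 3-8(w=1)}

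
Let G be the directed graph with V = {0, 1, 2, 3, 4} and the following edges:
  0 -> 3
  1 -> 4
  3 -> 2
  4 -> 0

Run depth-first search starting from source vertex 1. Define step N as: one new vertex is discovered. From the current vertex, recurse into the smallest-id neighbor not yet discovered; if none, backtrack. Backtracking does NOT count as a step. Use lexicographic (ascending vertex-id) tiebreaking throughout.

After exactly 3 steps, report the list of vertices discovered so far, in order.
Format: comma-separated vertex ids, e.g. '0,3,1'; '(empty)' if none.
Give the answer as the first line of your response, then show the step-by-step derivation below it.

1,4,0

step 1: discover 1; path=1; order=1
step 2: discover 4; path=1>4; order=1,4
step 3: discover 0; path=1>4>0; order=1,4,0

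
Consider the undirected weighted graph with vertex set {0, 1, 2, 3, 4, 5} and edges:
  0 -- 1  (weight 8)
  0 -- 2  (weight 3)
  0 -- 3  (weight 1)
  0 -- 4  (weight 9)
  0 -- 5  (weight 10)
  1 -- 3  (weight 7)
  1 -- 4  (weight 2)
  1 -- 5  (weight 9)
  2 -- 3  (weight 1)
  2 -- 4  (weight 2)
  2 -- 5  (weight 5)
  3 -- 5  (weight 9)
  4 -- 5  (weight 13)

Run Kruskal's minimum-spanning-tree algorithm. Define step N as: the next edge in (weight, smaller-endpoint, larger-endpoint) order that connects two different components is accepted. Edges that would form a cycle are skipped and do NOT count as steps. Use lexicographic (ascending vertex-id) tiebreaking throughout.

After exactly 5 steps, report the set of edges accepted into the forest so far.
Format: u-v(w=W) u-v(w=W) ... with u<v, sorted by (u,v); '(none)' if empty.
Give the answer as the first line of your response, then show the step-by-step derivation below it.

0-3(w=1) 1-4(w=2) 2-3(w=1) 2-4(w=2) 2-5(w=5)

step 1: add edge 0-3 (w=1); MST = {0-3(w=1)}
step 2: add edge 2-3 (w=1); MST = {0-3(w=1) 2-3(w=1)}
step 3: add edge 1-4 (w=2); MST = {0-3(w=1) 1-4(w=2) 2-3(w=1)}
step 4: add edge 2-4 (w=2); MST = {0-3(w=1) 1-4(w=2) 2-3(w=1) 2-4(w=2)}
step 5: add edge 2-5 (w=5); MST = {0-3(w=1) 1-4(w=2) 2-3(w=1) 2-4(w=2) 2-5(w=5)}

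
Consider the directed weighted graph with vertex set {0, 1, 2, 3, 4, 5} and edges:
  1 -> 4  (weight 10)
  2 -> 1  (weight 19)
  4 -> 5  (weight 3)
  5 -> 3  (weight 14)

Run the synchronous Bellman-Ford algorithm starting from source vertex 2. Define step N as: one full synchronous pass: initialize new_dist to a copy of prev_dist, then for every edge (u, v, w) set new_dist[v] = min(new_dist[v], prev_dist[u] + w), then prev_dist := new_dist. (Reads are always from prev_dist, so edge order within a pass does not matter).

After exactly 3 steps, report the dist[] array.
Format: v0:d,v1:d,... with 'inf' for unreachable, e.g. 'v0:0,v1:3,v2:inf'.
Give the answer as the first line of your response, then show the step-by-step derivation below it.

v0:inf,v1:19,v2:0,v3:inf,v4:29,v5:32

step 1: dist = v0:inf,v1:19,v2:0,v3:inf,v4:inf,v5:inf
step 2: dist = v0:inf,v1:19,v2:0,v3:inf,v4:29,v5:inf
step 3: dist = v0:inf,v1:19,v2:0,v3:inf,v4:29,v5:32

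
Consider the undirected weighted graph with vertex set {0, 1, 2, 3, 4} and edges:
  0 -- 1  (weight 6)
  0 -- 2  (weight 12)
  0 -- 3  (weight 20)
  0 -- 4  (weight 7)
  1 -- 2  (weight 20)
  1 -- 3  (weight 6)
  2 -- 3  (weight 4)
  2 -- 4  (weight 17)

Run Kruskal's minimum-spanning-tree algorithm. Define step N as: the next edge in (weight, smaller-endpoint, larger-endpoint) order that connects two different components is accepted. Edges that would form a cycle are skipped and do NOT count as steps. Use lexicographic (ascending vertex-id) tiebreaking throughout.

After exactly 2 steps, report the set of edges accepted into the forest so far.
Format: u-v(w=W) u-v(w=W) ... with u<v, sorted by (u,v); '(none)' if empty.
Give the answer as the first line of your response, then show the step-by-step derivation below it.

0-1(w=6) 2-3(w=4)

step 1: add edge 2-3 (w=4); MST = {2-3(w=4)}
step 2: add edge 0-1 (w=6); MST = {0-1(w=6) 2-3(w=4)}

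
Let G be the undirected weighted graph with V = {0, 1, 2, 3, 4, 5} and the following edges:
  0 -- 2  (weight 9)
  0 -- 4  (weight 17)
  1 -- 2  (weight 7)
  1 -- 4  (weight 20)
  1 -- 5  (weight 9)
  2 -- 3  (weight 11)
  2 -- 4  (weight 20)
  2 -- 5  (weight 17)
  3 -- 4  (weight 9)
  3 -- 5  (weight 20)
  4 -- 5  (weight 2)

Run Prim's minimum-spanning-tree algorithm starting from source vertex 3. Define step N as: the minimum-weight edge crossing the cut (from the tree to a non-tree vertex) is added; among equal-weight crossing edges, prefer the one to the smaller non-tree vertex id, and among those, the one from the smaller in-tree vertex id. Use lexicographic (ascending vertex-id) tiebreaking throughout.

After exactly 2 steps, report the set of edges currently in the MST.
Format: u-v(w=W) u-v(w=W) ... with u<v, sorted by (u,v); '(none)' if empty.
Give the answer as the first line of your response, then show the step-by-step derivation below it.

3-4(w=9) 4-5(w=2)

step 1: add edge 3-4 (w=9); MST = {3-4(w=9)}
step 2: add edge 4-5 (w=2); MST = {3-4(w=9) 4-5(w=2)}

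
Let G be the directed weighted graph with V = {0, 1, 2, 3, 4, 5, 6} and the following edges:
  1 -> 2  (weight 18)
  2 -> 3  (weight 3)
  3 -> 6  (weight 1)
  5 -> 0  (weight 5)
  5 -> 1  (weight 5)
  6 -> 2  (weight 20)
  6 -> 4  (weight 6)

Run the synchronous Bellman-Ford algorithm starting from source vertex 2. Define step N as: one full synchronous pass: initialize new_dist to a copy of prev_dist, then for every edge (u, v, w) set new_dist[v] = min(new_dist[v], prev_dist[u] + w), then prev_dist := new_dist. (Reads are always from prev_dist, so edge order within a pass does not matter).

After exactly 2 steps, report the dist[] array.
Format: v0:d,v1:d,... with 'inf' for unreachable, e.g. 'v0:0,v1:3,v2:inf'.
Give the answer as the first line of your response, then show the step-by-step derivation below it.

v0:inf,v1:inf,v2:0,v3:3,v4:inf,v5:inf,v6:4

step 1: dist = v0:inf,v1:inf,v2:0,v3:3,v4:inf,v5:inf,v6:inf
step 2: dist = v0:inf,v1:inf,v2:0,v3:3,v4:inf,v5:inf,v6:4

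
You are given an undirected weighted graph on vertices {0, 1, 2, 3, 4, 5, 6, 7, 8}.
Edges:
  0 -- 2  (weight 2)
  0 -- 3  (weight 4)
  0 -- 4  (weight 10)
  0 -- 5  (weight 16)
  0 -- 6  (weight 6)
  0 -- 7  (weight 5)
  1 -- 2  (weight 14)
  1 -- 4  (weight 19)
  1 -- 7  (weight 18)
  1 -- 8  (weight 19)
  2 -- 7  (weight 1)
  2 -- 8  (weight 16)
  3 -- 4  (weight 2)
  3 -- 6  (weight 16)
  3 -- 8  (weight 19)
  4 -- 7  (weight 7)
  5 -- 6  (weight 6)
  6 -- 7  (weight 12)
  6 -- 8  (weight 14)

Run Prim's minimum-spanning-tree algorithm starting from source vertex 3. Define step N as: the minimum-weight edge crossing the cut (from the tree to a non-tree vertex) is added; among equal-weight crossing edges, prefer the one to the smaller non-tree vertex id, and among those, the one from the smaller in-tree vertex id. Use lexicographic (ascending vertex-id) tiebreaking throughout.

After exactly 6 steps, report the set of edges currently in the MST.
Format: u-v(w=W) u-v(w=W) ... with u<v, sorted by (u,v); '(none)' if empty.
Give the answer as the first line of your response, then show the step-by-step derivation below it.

0-2(w=2) 0-3(w=4) 0-6(w=6) 2-7(w=1) 3-4(w=2) 5-6(w=6)

step 1: add edge 3-4 (w=2); MST = {3-4(w=2)}
step 2: add edge 0-3 (w=4); MST = {0-3(w=4) 3-4(w=2)}
step 3: add edge 0-2 (w=2); MST = {0-2(w=2) 0-3(w=4) 3-4(w=2)}
step 4: add edge 2-7 (w=1); MST = {0-2(w=2) 0-3(w=4) 2-7(w=1) 3-4(w=2)}
step 5: add edge 0-6 (w=6); MST = {0-2(w=2) 0-3(w=4) 0-6(w=6) 2-7(w=1) 3-4(w=2)}
step 6: add edge 5-6 (w=6); MST = {0-2(w=2) 0-3(w=4) 0-6(w=6) 2-7(w=1) 3-4(w=2) 5-6(w=6)}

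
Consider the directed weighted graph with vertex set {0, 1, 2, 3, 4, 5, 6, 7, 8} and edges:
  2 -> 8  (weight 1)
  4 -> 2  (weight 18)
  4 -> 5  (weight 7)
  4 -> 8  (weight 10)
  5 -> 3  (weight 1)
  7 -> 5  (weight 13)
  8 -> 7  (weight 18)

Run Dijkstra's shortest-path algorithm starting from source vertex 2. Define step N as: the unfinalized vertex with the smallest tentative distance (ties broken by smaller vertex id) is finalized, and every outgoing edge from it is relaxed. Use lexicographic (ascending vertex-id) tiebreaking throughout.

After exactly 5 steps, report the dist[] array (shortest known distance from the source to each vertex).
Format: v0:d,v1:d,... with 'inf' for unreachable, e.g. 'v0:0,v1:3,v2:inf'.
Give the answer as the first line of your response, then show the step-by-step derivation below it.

v0:inf,v1:inf,v2:0,v3:33,v4:inf,v5:32,v6:inf,v7:19,v8:1

step 1: dist = v0:inf,v1:inf,v2:0,v3:inf,v4:inf,v5:inf,v6:inf,v7:inf,v8:1
step 2: dist = v0:inf,v1:inf,v2:0,v3:inf,v4:inf,v5:inf,v6:inf,v7:19,v8:1
step 3: dist = v0:inf,v1:inf,v2:0,v3:inf,v4:inf,v5:32,v6:inf,v7:19,v8:1
step 4: dist = v0:inf,v1:inf,v2:0,v3:33,v4:inf,v5:32,v6:inf,v7:19,v8:1
step 5: dist = v0:inf,v1:inf,v2:0,v3:33,v4:inf,v5:32,v6:inf,v7:19,v8:1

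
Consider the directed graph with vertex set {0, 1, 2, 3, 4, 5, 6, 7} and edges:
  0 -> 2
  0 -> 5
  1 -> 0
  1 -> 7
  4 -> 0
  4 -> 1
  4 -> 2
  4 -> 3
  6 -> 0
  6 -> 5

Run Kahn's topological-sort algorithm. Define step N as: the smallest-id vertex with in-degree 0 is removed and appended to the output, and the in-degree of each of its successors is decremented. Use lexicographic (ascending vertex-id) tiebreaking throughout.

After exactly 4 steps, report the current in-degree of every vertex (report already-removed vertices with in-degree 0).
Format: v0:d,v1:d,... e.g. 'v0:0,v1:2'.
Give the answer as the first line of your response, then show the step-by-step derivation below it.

v0:0,v1:0,v2:1,v3:0,v4:0,v5:1,v6:0,v7:0

step 1: output 4; order=[4]; indeg=(2,0,1,0,0,2,0,1)
step 2: output 1; order=[4,1]; indeg=(1,0,1,0,0,2,0,0)
step 3: output 3; order=[4,1,3]; indeg=(1,0,1,0,0,2,0,0)
step 4: output 6; order=[4,1,3,6]; indeg=(0,0,1,0,0,1,0,0)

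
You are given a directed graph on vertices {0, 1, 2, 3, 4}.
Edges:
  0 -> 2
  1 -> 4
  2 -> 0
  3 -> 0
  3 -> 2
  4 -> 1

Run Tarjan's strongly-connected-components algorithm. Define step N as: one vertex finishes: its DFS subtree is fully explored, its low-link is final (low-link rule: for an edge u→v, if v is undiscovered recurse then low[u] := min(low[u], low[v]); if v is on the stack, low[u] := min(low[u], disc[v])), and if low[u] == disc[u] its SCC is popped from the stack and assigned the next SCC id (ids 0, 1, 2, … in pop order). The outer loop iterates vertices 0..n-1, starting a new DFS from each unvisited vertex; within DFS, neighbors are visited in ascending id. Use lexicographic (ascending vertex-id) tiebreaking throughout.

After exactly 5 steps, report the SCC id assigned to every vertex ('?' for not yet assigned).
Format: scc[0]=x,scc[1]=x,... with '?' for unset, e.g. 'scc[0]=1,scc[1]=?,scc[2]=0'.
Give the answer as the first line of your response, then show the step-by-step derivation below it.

scc[0]=0,scc[1]=1,scc[2]=0,scc[3]=2,scc[4]=1

step 1: low=(low[0]=0,low[1]=?,low[2]=0,low[3]=?,low[4]=?); scc=(scc[0]=?,scc[1]=?,scc[2]=?,scc[3]=?,scc[4]=?)
step 2: low=(low[0]=0,low[1]=?,low[2]=0,low[3]=?,low[4]=?); scc=(scc[0]=0,scc[1]=?,scc[2]=0,scc[3]=?,scc[4]=?)
step 3: low=(low[0]=0,low[1]=2,low[2]=0,low[3]=?,low[4]=2); scc=(scc[0]=0,scc[1]=?,scc[2]=0,scc[3]=?,scc[4]=?)
step 4: low=(low[0]=0,low[1]=2,low[2]=0,low[3]=?,low[4]=2); scc=(scc[0]=0,scc[1]=1,scc[2]=0,scc[3]=?,scc[4]=1)
step 5: low=(low[0]=0,low[1]=2,low[2]=0,low[3]=4,low[4]=2); scc=(scc[0]=0,scc[1]=1,scc[2]=0,scc[3]=2,scc[4]=1)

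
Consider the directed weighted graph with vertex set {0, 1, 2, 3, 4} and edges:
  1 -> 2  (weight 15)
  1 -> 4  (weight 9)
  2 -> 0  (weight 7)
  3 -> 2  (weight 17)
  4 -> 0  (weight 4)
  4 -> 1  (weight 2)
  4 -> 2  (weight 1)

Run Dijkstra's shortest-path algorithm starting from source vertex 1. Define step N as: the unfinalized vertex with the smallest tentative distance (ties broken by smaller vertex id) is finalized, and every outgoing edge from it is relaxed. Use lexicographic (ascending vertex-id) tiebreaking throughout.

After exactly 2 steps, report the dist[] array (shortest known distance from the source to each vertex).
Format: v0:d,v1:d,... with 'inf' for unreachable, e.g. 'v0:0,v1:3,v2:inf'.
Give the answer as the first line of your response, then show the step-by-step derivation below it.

v0:13,v1:0,v2:10,v3:inf,v4:9

step 1: dist = v0:inf,v1:0,v2:15,v3:inf,v4:9
step 2: dist = v0:13,v1:0,v2:10,v3:inf,v4:9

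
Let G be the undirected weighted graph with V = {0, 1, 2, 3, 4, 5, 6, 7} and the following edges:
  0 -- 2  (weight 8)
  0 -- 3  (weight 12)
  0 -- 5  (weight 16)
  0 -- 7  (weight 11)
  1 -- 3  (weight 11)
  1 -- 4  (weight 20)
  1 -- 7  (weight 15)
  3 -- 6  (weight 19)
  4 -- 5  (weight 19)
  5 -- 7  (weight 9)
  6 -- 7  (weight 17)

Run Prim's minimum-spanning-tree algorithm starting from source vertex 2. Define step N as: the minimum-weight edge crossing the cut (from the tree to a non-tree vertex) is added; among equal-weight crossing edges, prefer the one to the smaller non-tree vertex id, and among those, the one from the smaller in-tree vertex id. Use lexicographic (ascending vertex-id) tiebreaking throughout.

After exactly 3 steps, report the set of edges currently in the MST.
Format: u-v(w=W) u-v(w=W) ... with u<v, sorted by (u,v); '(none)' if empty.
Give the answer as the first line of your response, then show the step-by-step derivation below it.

0-2(w=8) 0-7(w=11) 5-7(w=9)

step 1: add edge 0-2 (w=8); MST = {0-2(w=8)}
step 2: add edge 0-7 (w=11); MST = {0-2(w=8) 0-7(w=11)}
step 3: add edge 5-7 (w=9); MST = {0-2(w=8) 0-7(w=11) 5-7(w=9)}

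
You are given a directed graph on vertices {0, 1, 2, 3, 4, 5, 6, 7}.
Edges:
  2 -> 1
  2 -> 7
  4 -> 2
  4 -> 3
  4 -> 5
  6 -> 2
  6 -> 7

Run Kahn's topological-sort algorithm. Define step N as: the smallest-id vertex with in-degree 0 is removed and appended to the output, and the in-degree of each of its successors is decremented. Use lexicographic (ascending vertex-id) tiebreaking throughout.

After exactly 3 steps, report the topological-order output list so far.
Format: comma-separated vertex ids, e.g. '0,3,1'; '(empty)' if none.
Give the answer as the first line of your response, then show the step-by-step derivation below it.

0,4,3

step 1: output 0; order=[0]; indeg=(0,1,2,1,0,1,0,2)
step 2: output 4; order=[0,4]; indeg=(0,1,1,0,0,0,0,2)
step 3: output 3; order=[0,4,3]; indeg=(0,1,1,0,0,0,0,2)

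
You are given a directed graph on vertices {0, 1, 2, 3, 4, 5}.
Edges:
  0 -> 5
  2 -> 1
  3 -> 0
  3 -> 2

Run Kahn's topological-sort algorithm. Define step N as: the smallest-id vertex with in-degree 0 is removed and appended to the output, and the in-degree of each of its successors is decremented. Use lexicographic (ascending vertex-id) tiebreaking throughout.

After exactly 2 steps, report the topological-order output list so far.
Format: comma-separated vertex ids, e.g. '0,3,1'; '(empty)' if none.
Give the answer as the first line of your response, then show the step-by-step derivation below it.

3,0

step 1: output 3; order=[3]; indeg=(0,1,0,0,0,1)
step 2: output 0; order=[3,0]; indeg=(0,1,0,0,0,0)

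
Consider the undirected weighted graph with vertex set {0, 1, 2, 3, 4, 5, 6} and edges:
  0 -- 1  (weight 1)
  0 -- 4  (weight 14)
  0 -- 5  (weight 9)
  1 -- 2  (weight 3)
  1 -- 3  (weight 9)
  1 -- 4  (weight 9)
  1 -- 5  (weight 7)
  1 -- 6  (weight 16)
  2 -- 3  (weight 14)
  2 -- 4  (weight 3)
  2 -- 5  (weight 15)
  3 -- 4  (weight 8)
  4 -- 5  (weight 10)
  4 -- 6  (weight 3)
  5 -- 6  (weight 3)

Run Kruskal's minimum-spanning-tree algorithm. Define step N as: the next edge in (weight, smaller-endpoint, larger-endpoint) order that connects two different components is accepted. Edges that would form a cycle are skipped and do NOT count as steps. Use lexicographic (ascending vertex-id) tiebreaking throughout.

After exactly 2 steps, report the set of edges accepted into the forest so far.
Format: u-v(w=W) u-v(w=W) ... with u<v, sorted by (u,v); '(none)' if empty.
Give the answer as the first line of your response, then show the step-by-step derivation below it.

0-1(w=1) 1-2(w=3)

step 1: add edge 0-1 (w=1); MST = {0-1(w=1)}
step 2: add edge 1-2 (w=3); MST = {0-1(w=1) 1-2(w=3)}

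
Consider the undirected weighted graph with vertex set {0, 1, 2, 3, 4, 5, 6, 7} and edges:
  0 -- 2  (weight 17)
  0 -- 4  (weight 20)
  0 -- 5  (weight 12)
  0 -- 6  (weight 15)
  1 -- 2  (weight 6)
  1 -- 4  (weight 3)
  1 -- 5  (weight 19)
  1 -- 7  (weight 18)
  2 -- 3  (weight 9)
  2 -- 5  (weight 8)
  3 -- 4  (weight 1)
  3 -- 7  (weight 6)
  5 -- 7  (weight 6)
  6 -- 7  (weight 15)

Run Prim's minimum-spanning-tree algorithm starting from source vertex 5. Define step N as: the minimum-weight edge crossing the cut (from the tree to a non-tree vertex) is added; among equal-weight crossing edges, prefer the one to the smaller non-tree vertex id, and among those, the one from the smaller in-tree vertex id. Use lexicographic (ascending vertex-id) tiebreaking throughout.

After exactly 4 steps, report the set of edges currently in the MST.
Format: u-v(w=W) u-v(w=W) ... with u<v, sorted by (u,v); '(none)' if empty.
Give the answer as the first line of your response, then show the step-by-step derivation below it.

1-4(w=3) 3-4(w=1) 3-7(w=6) 5-7(w=6)

step 1: add edge 5-7 (w=6); MST = {5-7(w=6)}
step 2: add edge 3-7 (w=6); MST = {3-7(w=6) 5-7(w=6)}
step 3: add edge 3-4 (w=1); MST = {3-4(w=1) 3-7(w=6) 5-7(w=6)}
step 4: add edge 1-4 (w=3); MST = {1-4(w=3) 3-4(w=1) 3-7(w=6) 5-7(w=6)}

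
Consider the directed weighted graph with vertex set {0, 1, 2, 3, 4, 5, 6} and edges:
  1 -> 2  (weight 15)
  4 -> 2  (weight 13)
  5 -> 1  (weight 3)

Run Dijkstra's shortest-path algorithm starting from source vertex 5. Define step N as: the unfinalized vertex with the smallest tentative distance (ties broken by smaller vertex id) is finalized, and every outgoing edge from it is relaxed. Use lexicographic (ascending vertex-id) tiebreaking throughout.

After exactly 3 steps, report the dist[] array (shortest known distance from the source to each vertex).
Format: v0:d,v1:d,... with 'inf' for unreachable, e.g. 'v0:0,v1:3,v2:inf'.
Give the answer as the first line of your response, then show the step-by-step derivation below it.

v0:inf,v1:3,v2:18,v3:inf,v4:inf,v5:0,v6:inf

step 1: dist = v0:inf,v1:3,v2:inf,v3:inf,v4:inf,v5:0,v6:inf
step 2: dist = v0:inf,v1:3,v2:18,v3:inf,v4:inf,v5:0,v6:inf
step 3: dist = v0:inf,v1:3,v2:18,v3:inf,v4:inf,v5:0,v6:inf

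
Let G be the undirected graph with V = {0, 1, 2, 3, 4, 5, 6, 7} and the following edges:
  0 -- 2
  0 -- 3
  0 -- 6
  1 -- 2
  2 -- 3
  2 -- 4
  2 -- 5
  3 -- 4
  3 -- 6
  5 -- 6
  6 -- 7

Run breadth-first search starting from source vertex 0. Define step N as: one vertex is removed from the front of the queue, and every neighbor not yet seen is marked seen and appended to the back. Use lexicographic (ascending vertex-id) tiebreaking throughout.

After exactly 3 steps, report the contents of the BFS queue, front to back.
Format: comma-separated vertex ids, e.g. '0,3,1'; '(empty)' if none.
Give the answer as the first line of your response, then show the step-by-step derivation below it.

6,1,4,5

step 1: dequeue 0; queue=[2,3,6]; order=0
step 2: dequeue 2; queue=[3,6,1,4,5]; order=0,2
step 3: dequeue 3; queue=[6,1,4,5]; order=0,2,3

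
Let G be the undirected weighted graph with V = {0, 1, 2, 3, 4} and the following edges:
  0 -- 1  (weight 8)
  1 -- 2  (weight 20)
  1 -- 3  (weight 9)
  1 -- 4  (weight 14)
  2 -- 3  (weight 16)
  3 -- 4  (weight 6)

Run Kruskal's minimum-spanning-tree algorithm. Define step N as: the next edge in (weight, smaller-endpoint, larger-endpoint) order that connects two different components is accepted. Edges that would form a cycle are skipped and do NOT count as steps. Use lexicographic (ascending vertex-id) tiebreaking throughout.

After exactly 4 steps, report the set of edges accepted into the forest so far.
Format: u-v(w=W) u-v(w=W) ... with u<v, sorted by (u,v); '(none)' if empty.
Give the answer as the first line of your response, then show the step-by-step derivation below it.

0-1(w=8) 1-3(w=9) 2-3(w=16) 3-4(w=6)

step 1: add edge 3-4 (w=6); MST = {3-4(w=6)}
step 2: add edge 0-1 (w=8); MST = {0-1(w=8) 3-4(w=6)}
step 3: add edge 1-3 (w=9); MST = {0-1(w=8) 1-3(w=9) 3-4(w=6)}
step 4: add edge 2-3 (w=16); MST = {0-1(w=8) 1-3(w=9) 2-3(w=16) 3-4(w=6)}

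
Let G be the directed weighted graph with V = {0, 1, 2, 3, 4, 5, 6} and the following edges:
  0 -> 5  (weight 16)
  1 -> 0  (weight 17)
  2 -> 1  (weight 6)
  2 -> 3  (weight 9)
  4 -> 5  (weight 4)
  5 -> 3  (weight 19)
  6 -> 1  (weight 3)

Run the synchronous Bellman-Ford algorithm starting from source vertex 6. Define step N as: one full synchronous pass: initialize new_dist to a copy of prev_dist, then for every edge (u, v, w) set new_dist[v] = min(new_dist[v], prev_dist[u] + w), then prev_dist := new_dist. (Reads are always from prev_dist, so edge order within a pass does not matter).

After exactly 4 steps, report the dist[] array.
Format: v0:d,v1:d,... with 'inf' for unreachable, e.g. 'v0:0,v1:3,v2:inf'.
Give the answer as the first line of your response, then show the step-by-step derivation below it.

v0:20,v1:3,v2:inf,v3:55,v4:inf,v5:36,v6:0

step 1: dist = v0:inf,v1:3,v2:inf,v3:inf,v4:inf,v5:inf,v6:0
step 2: dist = v0:20,v1:3,v2:inf,v3:inf,v4:inf,v5:inf,v6:0
step 3: dist = v0:20,v1:3,v2:inf,v3:inf,v4:inf,v5:36,v6:0
step 4: dist = v0:20,v1:3,v2:inf,v3:55,v4:inf,v5:36,v6:0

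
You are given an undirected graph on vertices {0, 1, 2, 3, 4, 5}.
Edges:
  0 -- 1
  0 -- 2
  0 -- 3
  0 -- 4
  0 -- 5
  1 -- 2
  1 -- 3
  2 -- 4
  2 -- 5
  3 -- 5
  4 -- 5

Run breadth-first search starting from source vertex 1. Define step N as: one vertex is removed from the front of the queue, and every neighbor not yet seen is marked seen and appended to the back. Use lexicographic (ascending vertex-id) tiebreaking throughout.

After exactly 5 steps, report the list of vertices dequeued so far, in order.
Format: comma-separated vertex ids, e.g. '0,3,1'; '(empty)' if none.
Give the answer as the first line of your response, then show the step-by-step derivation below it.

1,0,2,3,4

step 1: dequeue 1; queue=[0,2,3]; order=1
step 2: dequeue 0; queue=[2,3,4,5]; order=1,0
step 3: dequeue 2; queue=[3,4,5]; order=1,0,2
step 4: dequeue 3; queue=[4,5]; order=1,0,2,3
step 5: dequeue 4; queue=[5]; order=1,0,2,3,4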